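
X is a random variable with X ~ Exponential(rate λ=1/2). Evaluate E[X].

For X ~ Exponential(rate λ=1/2), the expected value is:
E[X] = 2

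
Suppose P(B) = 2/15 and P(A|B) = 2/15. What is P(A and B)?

By definition, P(A|B) = P(A ∩ B) / P(B)
So P(A ∩ B) = P(A|B) × P(B)
= 2/15 × 2/15
= 4/225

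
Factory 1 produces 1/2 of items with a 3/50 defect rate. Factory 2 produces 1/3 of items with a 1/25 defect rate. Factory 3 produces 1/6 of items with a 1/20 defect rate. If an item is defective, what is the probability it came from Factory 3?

Using Bayes' theorem:
P(F1) = 1/2, P(D|F1) = 3/50
P(F2) = 1/3, P(D|F2) = 1/25
P(F3) = 1/6, P(D|F3) = 1/20
P(D) = P(D|F1)P(F1) + P(D|F2)P(F2) + P(D|F3)P(F3)
     = \frac{31}{600}
P(F3|D) = P(D|F3)P(F3) / P(D)
= \frac{5}{31}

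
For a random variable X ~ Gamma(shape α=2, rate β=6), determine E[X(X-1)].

E[X(X-1)] = E[X² - X] = E[X²] - E[X]
E[X] = \frac{1}{3}
E[X²] = Var(X) + (E[X])² = \frac{1}{18} + (\frac{1}{3})² = \frac{1}{6}
E[X(X-1)] = \frac{1}{6} - \frac{1}{3} = - \frac{1}{6}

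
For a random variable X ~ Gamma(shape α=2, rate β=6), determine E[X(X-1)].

E[X(X-1)] = E[X² - X] = E[X²] - E[X]
E[X] = \frac{1}{3}
E[X²] = Var(X) + (E[X])² = \frac{1}{18} + (\frac{1}{3})² = \frac{1}{6}
E[X(X-1)] = \frac{1}{6} - \frac{1}{3} = - \frac{1}{6}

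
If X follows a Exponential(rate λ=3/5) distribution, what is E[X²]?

Using the identity E[X²] = Var(X) + (E[X])²:
E[X] = \frac{5}{3}
Var(X) = \frac{25}{9}
E[X²] = \frac{25}{9} + (\frac{5}{3})²
= \frac{50}{9}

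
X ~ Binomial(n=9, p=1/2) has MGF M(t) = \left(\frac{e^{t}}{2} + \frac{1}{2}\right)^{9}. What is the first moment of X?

To find E[X], compute M^(1)(0):
M^(1)(t) = \frac{9 \left(\frac{e^{t}}{2} + \frac{1}{2}\right)^{8} e^{t}}{2}
M^(1)(0) = \frac{9}{2}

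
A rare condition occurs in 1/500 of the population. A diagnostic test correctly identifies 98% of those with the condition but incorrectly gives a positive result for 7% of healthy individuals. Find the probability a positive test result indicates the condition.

Let D = the rare event, + = positive/flagged.
P(D) = 1/500
P(+|D) = 98/100 = 49/50
P(+|D') = 7/100
P(+) = P(+|D)P(D) + P(+|D')P(D')
     = \frac{49}{50} × \frac{1}{500} + \frac{7}{100} × \frac{499}{500}
     = \frac{3591}{50000}
P(D|+) = P(+|D)P(D)/P(+) = \frac{14}{513}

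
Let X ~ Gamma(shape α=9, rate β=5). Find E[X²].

Using the identity E[X²] = Var(X) + (E[X])²:
E[X] = \frac{9}{5}
Var(X) = \frac{9}{25}
E[X²] = \frac{9}{25} + (\frac{9}{5})²
= \frac{18}{5}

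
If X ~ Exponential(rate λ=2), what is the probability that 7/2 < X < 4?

P(7/2 < X < 4) = ∫_{7/2}^{4} f(x) dx
where f(x) = 2 e^{- 2 x}
= - \frac{1 - e}{e^{8}}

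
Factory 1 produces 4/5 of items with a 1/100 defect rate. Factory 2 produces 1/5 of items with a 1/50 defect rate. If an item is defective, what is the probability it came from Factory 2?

Using Bayes' theorem:
P(F1) = 4/5, P(D|F1) = 1/100
P(F2) = 1/5, P(D|F2) = 1/50
P(D) = P(D|F1)P(F1) + P(D|F2)P(F2)
     = \frac{3}{250}
P(F2|D) = P(D|F2)P(F2) / P(D)
= \frac{1}{3}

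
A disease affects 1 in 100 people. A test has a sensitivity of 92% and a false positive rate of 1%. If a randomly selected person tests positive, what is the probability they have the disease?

Let D = the rare event, + = positive/flagged.
P(D) = 1/100
P(+|D) = 92/100 = 23/25
P(+|D') = 1/100
P(+) = P(+|D)P(D) + P(+|D')P(D')
     = \frac{23}{25} × \frac{1}{100} + \frac{1}{100} × \frac{99}{100}
     = \frac{191}{10000}
P(D|+) = P(+|D)P(D)/P(+) = \frac{92}{191}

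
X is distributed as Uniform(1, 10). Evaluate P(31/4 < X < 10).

P(31/4 < X < 10) = ∫_{31/4}^{10} f(x) dx
where f(x) = \frac{1}{9}
= \frac{1}{4}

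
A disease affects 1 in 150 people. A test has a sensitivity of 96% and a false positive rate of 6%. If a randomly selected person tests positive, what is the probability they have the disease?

Let D = the rare event, + = positive/flagged.
P(D) = 1/150
P(+|D) = 96/100 = 24/25
P(+|D') = 6/100 = 3/50
P(+) = P(+|D)P(D) + P(+|D')P(D')
     = \frac{24}{25} × \frac{1}{150} + \frac{3}{50} × \frac{149}{150}
     = \frac{33}{500}
P(D|+) = P(+|D)P(D)/P(+) = \frac{16}{165}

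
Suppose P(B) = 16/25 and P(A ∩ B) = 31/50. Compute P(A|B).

P(A|B) = P(A ∩ B) / P(B)
= (31/50) / (16/25)
= 31/32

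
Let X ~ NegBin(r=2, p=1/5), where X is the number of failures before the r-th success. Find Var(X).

For X ~ NegBin(r=2, p=1/5), where X is the number of failures before the r-th success:
Var(X) = 40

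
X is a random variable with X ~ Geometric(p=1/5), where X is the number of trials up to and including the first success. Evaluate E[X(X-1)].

E[X(X-1)] = E[X² - X] = E[X²] - E[X]
E[X] = 5
E[X²] = Var(X) + (E[X])² = 20 + (5)² = 45
E[X(X-1)] = 45 - 5 = 40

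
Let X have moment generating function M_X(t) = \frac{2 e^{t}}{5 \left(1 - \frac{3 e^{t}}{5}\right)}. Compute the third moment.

To find E[X^3], compute M^(3)(0):
M^(1)(t) = \frac{2 e^{t}}{5 \left(1 - \frac{3 e^{t}}{5}\right)} + \frac{6 e^{2 t}}{25 \left(1 - \frac{3 e^{t}}{5}\right)^{2}}
M^(2)(t) = \frac{2 e^{t}}{5 \left(1 - \frac{3 e^{t}}{5}\right)} + \frac{18 e^{2 t}}{25 \left(1 - \frac{3 e^{t}}{5}\right)^{2}} + \frac{36 e^{3 t}}{125 \left(1 - \frac{3 e^{t}}{5}\right)^{3}}
M^(3)(t) = \frac{2 e^{t}}{5 \left(1 - \frac{3 e^{t}}{5}\right)} + \frac{42 e^{2 t}}{25 \left(1 - \frac{3 e^{t}}{5}\right)^{2}} + \frac{216 e^{3 t}}{125 \left(1 - \frac{3 e^{t}}{5}\right)^{3}} + \frac{324 e^{4 t}}{625 \left(1 - \frac{3 e^{t}}{5}\right)^{4}}
M^(3)(0) = \frac{235}{4}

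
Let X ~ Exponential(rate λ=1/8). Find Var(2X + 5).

For X ~ Exponential(rate λ=1/8):
Var(X) = 64
Var(2X + 5) = (2)² × Var(X) = 4 × 64 = 256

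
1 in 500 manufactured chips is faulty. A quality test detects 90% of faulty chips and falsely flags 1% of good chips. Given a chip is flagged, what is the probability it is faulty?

Let D = the rare event, + = positive/flagged.
P(D) = 1/500
P(+|D) = 90/100 = 9/10
P(+|D') = 1/100
P(+) = P(+|D)P(D) + P(+|D')P(D')
     = \frac{9}{10} × \frac{1}{500} + \frac{1}{100} × \frac{499}{500}
     = \frac{589}{50000}
P(D|+) = P(+|D)P(D)/P(+) = \frac{90}{589}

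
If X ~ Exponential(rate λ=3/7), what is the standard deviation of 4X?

For X ~ Exponential(rate λ=3/7):
Var(X) = \frac{49}{9}
SD(X) = √(Var(X)) = √(\frac{49}{9}) = \frac{7}{3}
SD(4X) = |4| × SD(X) = 4 × \frac{7}{3} = \frac{28}{3}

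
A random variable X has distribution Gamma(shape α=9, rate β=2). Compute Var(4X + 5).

For X ~ Gamma(shape α=9, rate β=2):
Var(X) = \frac{9}{4}
Var(4X + 5) = (4)² × Var(X) = 16 × \frac{9}{4} = 36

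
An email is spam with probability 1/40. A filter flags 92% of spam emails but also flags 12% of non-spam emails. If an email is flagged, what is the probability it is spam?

Let D = the rare event, + = positive/flagged.
P(D) = 1/40
P(+|D) = 92/100 = 23/25
P(+|D') = 12/100 = 3/25
P(+) = P(+|D)P(D) + P(+|D')P(D')
     = \frac{23}{25} × \frac{1}{40} + \frac{3}{25} × \frac{39}{40}
     = \frac{7}{50}
P(D|+) = P(+|D)P(D)/P(+) = \frac{23}{140}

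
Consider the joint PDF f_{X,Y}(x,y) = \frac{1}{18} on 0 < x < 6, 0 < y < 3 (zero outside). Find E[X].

f_X(x) = ∫_0^3 \frac{1}{18} dy = \frac{1}{6}
E[X] = ∫_0^6 x × (\frac{1}{6}) dx = 3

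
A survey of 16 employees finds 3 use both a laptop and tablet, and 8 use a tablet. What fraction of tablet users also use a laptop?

P(A ∩ B) = 3/16
P(B) = 8/16 = 1/2
P(A|B) = P(A ∩ B) / P(B) = (3/16) / (1/2) = 3/8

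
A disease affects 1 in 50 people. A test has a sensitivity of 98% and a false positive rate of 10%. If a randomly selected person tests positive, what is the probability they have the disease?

Let D = the rare event, + = positive/flagged.
P(D) = 1/50
P(+|D) = 98/100 = 49/50
P(+|D') = 10/100 = 1/10
P(+) = P(+|D)P(D) + P(+|D')P(D')
     = \frac{49}{50} × \frac{1}{50} + \frac{1}{10} × \frac{49}{50}
     = \frac{147}{1250}
P(D|+) = P(+|D)P(D)/P(+) = \frac{1}{6}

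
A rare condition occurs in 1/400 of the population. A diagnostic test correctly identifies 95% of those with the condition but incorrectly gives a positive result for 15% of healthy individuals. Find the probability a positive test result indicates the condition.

Let D = the rare event, + = positive/flagged.
P(D) = 1/400
P(+|D) = 95/100 = 19/20
P(+|D') = 15/100 = 3/20
P(+) = P(+|D)P(D) + P(+|D')P(D')
     = \frac{19}{20} × \frac{1}{400} + \frac{3}{20} × \frac{399}{400}
     = \frac{19}{125}
P(D|+) = P(+|D)P(D)/P(+) = \frac{1}{64}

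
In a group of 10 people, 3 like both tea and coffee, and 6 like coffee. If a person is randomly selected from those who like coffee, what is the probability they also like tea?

P(A ∩ B) = 3/10
P(B) = 6/10 = 3/5
P(A|B) = P(A ∩ B) / P(B) = (3/10) / (3/5) = 1/2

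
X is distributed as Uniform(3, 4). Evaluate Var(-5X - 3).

For X ~ Uniform(3, 4):
Var(X) = \frac{1}{12}
Var(-5X - 3) = (-5)² × Var(X) = 25 × \frac{1}{12} = \frac{25}{12}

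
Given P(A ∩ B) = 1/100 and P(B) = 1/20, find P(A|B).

P(A|B) = P(A ∩ B) / P(B)
= (1/100) / (1/20)
= 1/5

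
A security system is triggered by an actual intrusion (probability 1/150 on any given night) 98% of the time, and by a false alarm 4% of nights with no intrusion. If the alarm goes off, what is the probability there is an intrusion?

Let D = the rare event, + = positive/flagged.
P(D) = 1/150
P(+|D) = 98/100 = 49/50
P(+|D') = 4/100 = 1/25
P(+) = P(+|D)P(D) + P(+|D')P(D')
     = \frac{49}{50} × \frac{1}{150} + \frac{1}{25} × \frac{149}{150}
     = \frac{347}{7500}
P(D|+) = P(+|D)P(D)/P(+) = \frac{49}{347}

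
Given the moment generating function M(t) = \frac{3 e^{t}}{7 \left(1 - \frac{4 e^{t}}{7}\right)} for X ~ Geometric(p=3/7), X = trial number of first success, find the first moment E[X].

To find E[X], compute M^(1)(0):
M^(1)(t) = \frac{3 e^{t}}{7 \left(1 - \frac{4 e^{t}}{7}\right)} + \frac{12 e^{2 t}}{49 \left(1 - \frac{4 e^{t}}{7}\right)^{2}}
M^(1)(0) = \frac{7}{3}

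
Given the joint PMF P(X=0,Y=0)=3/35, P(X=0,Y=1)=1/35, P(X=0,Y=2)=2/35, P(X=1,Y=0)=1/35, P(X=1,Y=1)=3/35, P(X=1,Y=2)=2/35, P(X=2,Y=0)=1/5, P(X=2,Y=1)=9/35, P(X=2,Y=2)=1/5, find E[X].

First find marginal of X:
P(X=0) = 6/35
P(X=1) = 6/35
P(X=2) = 23/35
E[X] = 0 × 6/35 + 1 × 6/35 + 2 × 23/35 = 52/35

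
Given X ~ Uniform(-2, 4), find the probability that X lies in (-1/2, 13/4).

P(-1/2 < X < 13/4) = ∫_{-1/2}^{13/4} f(x) dx
where f(x) = \frac{1}{6}
= \frac{5}{8}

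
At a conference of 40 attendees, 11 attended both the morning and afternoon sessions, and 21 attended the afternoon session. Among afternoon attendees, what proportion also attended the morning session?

P(A ∩ B) = 11/40
P(B) = 21/40
P(A|B) = P(A ∩ B) / P(B) = (11/40) / (21/40) = 11/21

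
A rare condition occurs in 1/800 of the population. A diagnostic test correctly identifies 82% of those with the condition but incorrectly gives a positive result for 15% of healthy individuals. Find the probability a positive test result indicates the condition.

Let D = the rare event, + = positive/flagged.
P(D) = 1/800
P(+|D) = 82/100 = 41/50
P(+|D') = 15/100 = 3/20
P(+) = P(+|D)P(D) + P(+|D')P(D')
     = \frac{41}{50} × \frac{1}{800} + \frac{3}{20} × \frac{799}{800}
     = \frac{12067}{80000}
P(D|+) = P(+|D)P(D)/P(+) = \frac{82}{12067}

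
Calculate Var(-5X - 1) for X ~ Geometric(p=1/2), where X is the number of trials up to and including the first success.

For X ~ Geometric(p=1/2), where X is the number of trials up to and including the first success:
Var(X) = 2
Var(-5X - 1) = (-5)² × Var(X) = 25 × 2 = 50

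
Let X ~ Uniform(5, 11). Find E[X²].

Using the identity E[X²] = Var(X) + (E[X])²:
E[X] = 8
Var(X) = 3
E[X²] = 3 + (8)²
= 67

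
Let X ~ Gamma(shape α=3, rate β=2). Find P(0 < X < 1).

P(0 < X < 1) = ∫_{0}^{1} f(x) dx
where f(x) = 4 x^{2} e^{- 2 x}
= 1 - \frac{5}{e^{2}}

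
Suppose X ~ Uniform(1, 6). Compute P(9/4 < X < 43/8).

P(9/4 < X < 43/8) = ∫_{9/4}^{43/8} f(x) dx
where f(x) = \frac{1}{5}
= \frac{5}{8}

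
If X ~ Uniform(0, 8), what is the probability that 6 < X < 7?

P(6 < X < 7) = ∫_{6}^{7} f(x) dx
where f(x) = \frac{1}{8}
= \frac{1}{8}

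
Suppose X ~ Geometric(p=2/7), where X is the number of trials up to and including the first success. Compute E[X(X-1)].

E[X(X-1)] = E[X² - X] = E[X²] - E[X]
E[X] = \frac{7}{2}
E[X²] = Var(X) + (E[X])² = \frac{35}{4} + (\frac{7}{2})² = 21
E[X(X-1)] = 21 - \frac{7}{2} = \frac{35}{2}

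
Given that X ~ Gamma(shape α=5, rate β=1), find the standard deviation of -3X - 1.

For X ~ Gamma(shape α=5, rate β=1):
Var(X) = 5
SD(X) = √(Var(X)) = √(5) = \sqrt{5}
SD(-3X - 1) = |-3| × SD(X) = 3 × \sqrt{5} = 3 \sqrt{5}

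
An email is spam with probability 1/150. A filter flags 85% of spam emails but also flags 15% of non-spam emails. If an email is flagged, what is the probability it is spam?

Let D = the rare event, + = positive/flagged.
P(D) = 1/150
P(+|D) = 85/100 = 17/20
P(+|D') = 15/100 = 3/20
P(+) = P(+|D)P(D) + P(+|D')P(D')
     = \frac{17}{20} × \frac{1}{150} + \frac{3}{20} × \frac{149}{150}
     = \frac{58}{375}
P(D|+) = P(+|D)P(D)/P(+) = \frac{17}{464}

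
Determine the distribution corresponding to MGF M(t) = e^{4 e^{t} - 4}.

The MGF M(t) = e^{4 e^{t} - 4} is the standard form for the Poisson distribution.
Comparing with the known MGF formula identifies: Poisson(λ=4)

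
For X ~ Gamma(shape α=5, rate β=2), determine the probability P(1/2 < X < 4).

P(1/2 < X < 4) = ∫_{1/2}^{4} f(x) dx
where f(x) = \frac{4 x^{4} e^{- 2 x}}{3}
= \frac{-7128 + 65 e^{7}}{24 e^{8}}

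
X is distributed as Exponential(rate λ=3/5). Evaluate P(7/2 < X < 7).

P(7/2 < X < 7) = ∫_{7/2}^{7} f(x) dx
where f(x) = \frac{3 e^{- \frac{3 x}{5}}}{5}
= - \frac{1}{e^{\frac{21}{5}}} + e^{- \frac{21}{10}}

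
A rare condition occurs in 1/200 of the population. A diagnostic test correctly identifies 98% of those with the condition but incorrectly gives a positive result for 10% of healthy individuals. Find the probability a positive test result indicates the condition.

Let D = the rare event, + = positive/flagged.
P(D) = 1/200
P(+|D) = 98/100 = 49/50
P(+|D') = 10/100 = 1/10
P(+) = P(+|D)P(D) + P(+|D')P(D')
     = \frac{49}{50} × \frac{1}{200} + \frac{1}{10} × \frac{199}{200}
     = \frac{261}{2500}
P(D|+) = P(+|D)P(D)/P(+) = \frac{49}{1044}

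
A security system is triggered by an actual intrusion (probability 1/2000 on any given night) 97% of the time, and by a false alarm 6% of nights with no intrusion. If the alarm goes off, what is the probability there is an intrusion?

Let D = the rare event, + = positive/flagged.
P(D) = 1/2000
P(+|D) = 97/100
P(+|D') = 6/100 = 3/50
P(+) = P(+|D)P(D) + P(+|D')P(D')
     = \frac{97}{100} × \frac{1}{2000} + \frac{3}{50} × \frac{1999}{2000}
     = \frac{12091}{200000}
P(D|+) = P(+|D)P(D)/P(+) = \frac{97}{12091}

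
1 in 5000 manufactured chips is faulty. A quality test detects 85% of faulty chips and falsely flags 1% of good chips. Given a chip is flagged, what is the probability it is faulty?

Let D = the rare event, + = positive/flagged.
P(D) = 1/5000
P(+|D) = 85/100 = 17/20
P(+|D') = 1/100
P(+) = P(+|D)P(D) + P(+|D')P(D')
     = \frac{17}{20} × \frac{1}{5000} + \frac{1}{100} × \frac{4999}{5000}
     = \frac{1271}{125000}
P(D|+) = P(+|D)P(D)/P(+) = \frac{85}{5084}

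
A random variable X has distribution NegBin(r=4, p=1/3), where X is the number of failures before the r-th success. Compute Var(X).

For X ~ NegBin(r=4, p=1/3), where X is the number of failures before the r-th success:
Var(X) = 24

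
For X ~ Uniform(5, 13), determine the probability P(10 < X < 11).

P(10 < X < 11) = ∫_{10}^{11} f(x) dx
where f(x) = \frac{1}{8}
= \frac{1}{8}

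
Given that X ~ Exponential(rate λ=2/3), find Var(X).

For X ~ Exponential(rate λ=2/3):
Var(X) = \frac{9}{4}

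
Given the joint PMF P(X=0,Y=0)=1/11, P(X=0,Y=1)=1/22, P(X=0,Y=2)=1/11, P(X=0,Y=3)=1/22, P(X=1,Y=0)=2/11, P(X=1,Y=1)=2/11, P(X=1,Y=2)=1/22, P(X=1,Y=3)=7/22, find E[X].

First find marginal of X:
P(X=0) = 3/11
P(X=1) = 8/11
E[X] = 0 × 3/11 + 1 × 8/11 = 8/11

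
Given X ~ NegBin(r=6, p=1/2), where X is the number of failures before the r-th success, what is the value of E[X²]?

Using the identity E[X²] = Var(X) + (E[X])²:
E[X] = 6
Var(X) = 12
E[X²] = 12 + (6)²
= 48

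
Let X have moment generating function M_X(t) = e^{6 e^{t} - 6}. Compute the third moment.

To find E[X^3], compute M^(3)(0):
M^(1)(t) = 6 e^{t} e^{6 e^{t} - 6}
M^(2)(t) = 36 e^{2 t} e^{6 e^{t} - 6} + 6 e^{t} e^{6 e^{t} - 6}
M^(3)(t) = 216 e^{3 t} e^{6 e^{t} - 6} + 108 e^{2 t} e^{6 e^{t} - 6} + 6 e^{t} e^{6 e^{t} - 6}
M^(3)(0) = 330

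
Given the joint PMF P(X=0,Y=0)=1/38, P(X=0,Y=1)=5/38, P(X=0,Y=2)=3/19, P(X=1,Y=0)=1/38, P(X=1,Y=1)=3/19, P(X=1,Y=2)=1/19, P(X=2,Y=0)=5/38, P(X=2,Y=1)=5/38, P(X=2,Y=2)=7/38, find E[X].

First find marginal of X:
P(X=0) = 6/19
P(X=1) = 9/38
P(X=2) = 17/38
E[X] = 0 × 6/19 + 1 × 9/38 + 2 × 17/38 = 43/38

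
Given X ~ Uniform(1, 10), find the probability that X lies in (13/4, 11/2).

P(13/4 < X < 11/2) = ∫_{13/4}^{11/2} f(x) dx
where f(x) = \frac{1}{9}
= \frac{1}{4}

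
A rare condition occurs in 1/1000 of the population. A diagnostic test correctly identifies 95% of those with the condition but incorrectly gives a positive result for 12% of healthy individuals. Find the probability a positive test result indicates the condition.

Let D = the rare event, + = positive/flagged.
P(D) = 1/1000
P(+|D) = 95/100 = 19/20
P(+|D') = 12/100 = 3/25
P(+) = P(+|D)P(D) + P(+|D')P(D')
     = \frac{19}{20} × \frac{1}{1000} + \frac{3}{25} × \frac{999}{1000}
     = \frac{12083}{100000}
P(D|+) = P(+|D)P(D)/P(+) = \frac{95}{12083}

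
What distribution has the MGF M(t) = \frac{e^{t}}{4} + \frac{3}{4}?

The MGF M(t) = \frac{e^{t}}{4} + \frac{3}{4} is the standard form for the Bernoulli distribution.
Comparing with the known MGF formula identifies: Bernoulli(p=1/4)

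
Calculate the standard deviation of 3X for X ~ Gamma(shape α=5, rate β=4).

For X ~ Gamma(shape α=5, rate β=4):
Var(X) = \frac{5}{16}
SD(X) = √(Var(X)) = √(\frac{5}{16}) = \frac{\sqrt{5}}{4}
SD(3X) = |3| × SD(X) = 3 × \frac{\sqrt{5}}{4} = \frac{3 \sqrt{5}}{4}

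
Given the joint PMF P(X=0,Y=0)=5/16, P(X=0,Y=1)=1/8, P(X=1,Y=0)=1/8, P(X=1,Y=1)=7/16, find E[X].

First find marginal of X:
P(X=0) = 7/16
P(X=1) = 9/16
E[X] = 0 × 7/16 + 1 × 9/16 = 9/16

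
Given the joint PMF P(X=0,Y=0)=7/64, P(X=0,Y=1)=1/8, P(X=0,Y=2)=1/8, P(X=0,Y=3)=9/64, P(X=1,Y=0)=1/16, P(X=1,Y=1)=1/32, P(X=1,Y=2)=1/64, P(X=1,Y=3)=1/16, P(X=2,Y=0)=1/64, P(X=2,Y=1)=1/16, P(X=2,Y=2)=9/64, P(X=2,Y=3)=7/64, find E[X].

First find marginal of X:
P(X=0) = 1/2
P(X=1) = 11/64
P(X=2) = 21/64
E[X] = 0 × 1/2 + 1 × 11/64 + 2 × 21/64 = 53/64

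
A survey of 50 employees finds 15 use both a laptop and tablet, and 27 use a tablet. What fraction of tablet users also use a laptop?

P(A ∩ B) = 15/50 = 3/10
P(B) = 27/50
P(A|B) = P(A ∩ B) / P(B) = (3/10) / (27/50) = 5/9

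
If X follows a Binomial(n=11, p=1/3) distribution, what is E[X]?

For X ~ Binomial(n=11, p=1/3), the expected value is:
E[X] = \frac{11}{3}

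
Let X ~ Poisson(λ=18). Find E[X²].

Using the identity E[X²] = Var(X) + (E[X])²:
E[X] = 18
Var(X) = 18
E[X²] = 18 + (18)²
= 342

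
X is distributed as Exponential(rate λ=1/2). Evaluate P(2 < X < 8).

P(2 < X < 8) = ∫_{2}^{8} f(x) dx
where f(x) = \frac{e^{- \frac{x}{2}}}{2}
= - \frac{1 - e^{3}}{e^{4}}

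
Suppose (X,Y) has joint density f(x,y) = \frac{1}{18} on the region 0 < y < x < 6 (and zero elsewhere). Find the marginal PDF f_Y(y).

f_Y(y) = ∫_y^6 \frac{1}{18} dx = \frac{1}{3} - \frac{y}{18}
for 0 < y < 6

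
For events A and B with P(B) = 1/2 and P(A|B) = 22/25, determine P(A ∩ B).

By definition, P(A|B) = P(A ∩ B) / P(B)
So P(A ∩ B) = P(A|B) × P(B)
= 22/25 × 1/2
= 11/25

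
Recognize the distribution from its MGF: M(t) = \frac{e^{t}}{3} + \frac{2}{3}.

The MGF M(t) = \frac{e^{t}}{3} + \frac{2}{3} is the standard form for the Bernoulli distribution.
Comparing with the known MGF formula identifies: Bernoulli(p=1/3)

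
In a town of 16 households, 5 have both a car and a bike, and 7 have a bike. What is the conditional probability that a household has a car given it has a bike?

P(A ∩ B) = 5/16
P(B) = 7/16
P(A|B) = P(A ∩ B) / P(B) = (5/16) / (7/16) = 5/7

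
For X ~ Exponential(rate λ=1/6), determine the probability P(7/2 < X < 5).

P(7/2 < X < 5) = ∫_{7/2}^{5} f(x) dx
where f(x) = \frac{e^{- \frac{x}{6}}}{6}
= - \frac{1}{e^{\frac{5}{6}}} + e^{- \frac{7}{12}}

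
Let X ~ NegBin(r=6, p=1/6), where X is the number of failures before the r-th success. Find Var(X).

For X ~ NegBin(r=6, p=1/6), where X is the number of failures before the r-th success:
Var(X) = 180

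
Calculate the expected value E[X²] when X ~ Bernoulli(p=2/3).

Using the identity E[X²] = Var(X) + (E[X])²:
E[X] = \frac{2}{3}
Var(X) = \frac{2}{9}
E[X²] = \frac{2}{9} + (\frac{2}{3})²
= \frac{2}{3}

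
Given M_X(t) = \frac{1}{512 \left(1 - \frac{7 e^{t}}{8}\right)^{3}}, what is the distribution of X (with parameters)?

The MGF M(t) = \frac{1}{512 \left(1 - \frac{7 e^{t}}{8}\right)^{3}} is the standard form for the NegativeBinomial distribution.
Comparing with the known MGF formula identifies: NegBin(r=3, p=1/8), X = failures before r-th success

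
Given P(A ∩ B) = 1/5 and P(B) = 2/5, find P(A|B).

P(A|B) = P(A ∩ B) / P(B)
= (1/5) / (2/5)
= 1/2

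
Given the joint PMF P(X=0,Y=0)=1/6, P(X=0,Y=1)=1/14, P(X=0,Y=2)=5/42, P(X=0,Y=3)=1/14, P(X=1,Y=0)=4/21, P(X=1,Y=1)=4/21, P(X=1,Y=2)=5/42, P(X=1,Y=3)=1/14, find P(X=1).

P(X=1) = P(X=1,Y=0) + P(X=1,Y=1) + P(X=1,Y=2) + P(X=1,Y=3)
= 4/21 + 4/21 + 5/42 + 1/14
= 4/7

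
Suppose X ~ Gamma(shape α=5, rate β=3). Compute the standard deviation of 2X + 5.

For X ~ Gamma(shape α=5, rate β=3):
Var(X) = \frac{5}{9}
SD(X) = √(Var(X)) = √(\frac{5}{9}) = \frac{\sqrt{5}}{3}
SD(2X + 5) = |2| × SD(X) = 2 × \frac{\sqrt{5}}{3} = \frac{2 \sqrt{5}}{3}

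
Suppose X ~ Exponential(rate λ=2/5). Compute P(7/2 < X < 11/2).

P(7/2 < X < 11/2) = ∫_{7/2}^{11/2} f(x) dx
where f(x) = \frac{2 e^{- \frac{2 x}{5}}}{5}
= - \frac{1 - e^{\frac{4}{5}}}{e^{\frac{11}{5}}}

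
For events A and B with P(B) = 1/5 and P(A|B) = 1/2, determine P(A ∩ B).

By definition, P(A|B) = P(A ∩ B) / P(B)
So P(A ∩ B) = P(A|B) × P(B)
= 1/2 × 1/5
= 1/10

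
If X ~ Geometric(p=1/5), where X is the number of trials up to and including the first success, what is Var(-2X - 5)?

For X ~ Geometric(p=1/5), where X is the number of trials up to and including the first success:
Var(X) = 20
Var(-2X - 5) = (-2)² × Var(X) = 4 × 20 = 80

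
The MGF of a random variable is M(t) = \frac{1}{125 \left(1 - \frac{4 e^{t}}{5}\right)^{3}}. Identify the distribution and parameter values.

The MGF M(t) = \frac{1}{125 \left(1 - \frac{4 e^{t}}{5}\right)^{3}} is the standard form for the NegativeBinomial distribution.
Comparing with the known MGF formula identifies: NegBin(r=3, p=1/5), X = failures before r-th success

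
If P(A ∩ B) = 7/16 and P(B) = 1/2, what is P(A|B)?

P(A|B) = P(A ∩ B) / P(B)
= (7/16) / (1/2)
= 7/8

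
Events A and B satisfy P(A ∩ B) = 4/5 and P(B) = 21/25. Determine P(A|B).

P(A|B) = P(A ∩ B) / P(B)
= (4/5) / (21/25)
= 20/21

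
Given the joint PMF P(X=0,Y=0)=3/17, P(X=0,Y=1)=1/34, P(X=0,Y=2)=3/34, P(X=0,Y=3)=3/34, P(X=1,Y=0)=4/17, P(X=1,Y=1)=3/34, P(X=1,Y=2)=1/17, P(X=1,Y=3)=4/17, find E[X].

First find marginal of X:
P(X=0) = 13/34
P(X=1) = 21/34
E[X] = 0 × 13/34 + 1 × 21/34 = 21/34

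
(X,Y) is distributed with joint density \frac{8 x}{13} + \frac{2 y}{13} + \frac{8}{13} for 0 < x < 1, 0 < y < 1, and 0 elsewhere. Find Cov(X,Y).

E[XY] = ∫∫ xy × f(x,y) dx dy = \frac{11}{39}
E[X] = \frac{43}{78}
E[Y] = \frac{20}{39}
Cov(X,Y) = E[XY] - E[X]E[Y] = - \frac{1}{1521}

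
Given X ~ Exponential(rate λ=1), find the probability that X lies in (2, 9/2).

P(2 < X < 9/2) = ∫_{2}^{9/2} f(x) dx
where f(x) = e^{- x}
= - \frac{1}{e^{\frac{9}{2}}} + e^{-2}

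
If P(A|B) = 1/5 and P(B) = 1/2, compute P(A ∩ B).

By definition, P(A|B) = P(A ∩ B) / P(B)
So P(A ∩ B) = P(A|B) × P(B)
= 1/5 × 1/2
= 1/10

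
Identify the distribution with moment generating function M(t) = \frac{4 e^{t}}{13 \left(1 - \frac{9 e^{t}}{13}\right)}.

The MGF M(t) = \frac{4 e^{t}}{13 \left(1 - \frac{9 e^{t}}{13}\right)} is the standard form for the Geometric distribution.
Comparing with the known MGF formula identifies: Geometric(p=4/13), X = trial number of first success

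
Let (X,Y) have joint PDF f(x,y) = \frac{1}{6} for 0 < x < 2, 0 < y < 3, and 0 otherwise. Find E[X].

f_X(x) = ∫_0^3 \frac{1}{6} dy = \frac{1}{2}
E[X] = ∫_0^2 x × (\frac{1}{2}) dx = 1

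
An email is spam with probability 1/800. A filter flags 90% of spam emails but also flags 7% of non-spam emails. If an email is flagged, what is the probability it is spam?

Let D = the rare event, + = positive/flagged.
P(D) = 1/800
P(+|D) = 90/100 = 9/10
P(+|D') = 7/100
P(+) = P(+|D)P(D) + P(+|D')P(D')
     = \frac{9}{10} × \frac{1}{800} + \frac{7}{100} × \frac{799}{800}
     = \frac{5683}{80000}
P(D|+) = P(+|D)P(D)/P(+) = \frac{90}{5683}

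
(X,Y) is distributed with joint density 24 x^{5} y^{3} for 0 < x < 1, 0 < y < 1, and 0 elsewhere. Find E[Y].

E[Y] = ∫_0^1 ∫_0^1 y × f(x,y) dx dy
= \frac{4}{5}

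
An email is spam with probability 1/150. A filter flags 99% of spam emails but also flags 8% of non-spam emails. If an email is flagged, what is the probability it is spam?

Let D = the rare event, + = positive/flagged.
P(D) = 1/150
P(+|D) = 99/100
P(+|D') = 8/100 = 2/25
P(+) = P(+|D)P(D) + P(+|D')P(D')
     = \frac{99}{100} × \frac{1}{150} + \frac{2}{25} × \frac{149}{150}
     = \frac{1291}{15000}
P(D|+) = P(+|D)P(D)/P(+) = \frac{99}{1291}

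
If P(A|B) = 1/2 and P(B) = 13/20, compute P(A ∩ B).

By definition, P(A|B) = P(A ∩ B) / P(B)
So P(A ∩ B) = P(A|B) × P(B)
= 1/2 × 13/20
= 13/40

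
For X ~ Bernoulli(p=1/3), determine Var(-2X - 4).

For X ~ Bernoulli(p=1/3):
Var(X) = \frac{2}{9}
Var(-2X - 4) = (-2)² × Var(X) = 4 × \frac{2}{9} = \frac{8}{9}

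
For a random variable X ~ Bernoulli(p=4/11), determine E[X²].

Using the identity E[X²] = Var(X) + (E[X])²:
E[X] = \frac{4}{11}
Var(X) = \frac{28}{121}
E[X²] = \frac{28}{121} + (\frac{4}{11})²
= \frac{4}{11}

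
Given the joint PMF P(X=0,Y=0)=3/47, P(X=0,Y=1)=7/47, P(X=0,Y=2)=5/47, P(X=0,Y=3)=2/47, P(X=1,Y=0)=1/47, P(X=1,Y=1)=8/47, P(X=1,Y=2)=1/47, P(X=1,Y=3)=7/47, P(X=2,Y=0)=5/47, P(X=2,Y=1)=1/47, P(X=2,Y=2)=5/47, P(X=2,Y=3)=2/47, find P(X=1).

P(X=1) = P(X=1,Y=0) + P(X=1,Y=1) + P(X=1,Y=2) + P(X=1,Y=3)
= 1/47 + 8/47 + 1/47 + 7/47
= 17/47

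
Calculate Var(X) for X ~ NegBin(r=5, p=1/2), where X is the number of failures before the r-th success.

For X ~ NegBin(r=5, p=1/2), where X is the number of failures before the r-th success:
Var(X) = 10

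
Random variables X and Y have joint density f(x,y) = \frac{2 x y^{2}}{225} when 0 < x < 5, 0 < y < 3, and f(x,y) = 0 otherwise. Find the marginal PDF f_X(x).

f_X(x) = ∫_0^3 f(x,y) dy
= ∫_0^3 \frac{2 x y^{2}}{225} dy
= \frac{2 x}{25} for 0 < x < 5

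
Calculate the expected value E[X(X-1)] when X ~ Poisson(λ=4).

E[X(X-1)] = E[X² - X] = E[X²] - E[X]
E[X] = 4
E[X²] = Var(X) + (E[X])² = 4 + (4)² = 20
E[X(X-1)] = 20 - 4 = 16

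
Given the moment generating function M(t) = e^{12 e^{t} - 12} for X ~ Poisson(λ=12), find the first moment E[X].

To find E[X], compute M^(1)(0):
M^(1)(t) = 12 e^{t} e^{12 e^{t} - 12}
M^(1)(0) = 12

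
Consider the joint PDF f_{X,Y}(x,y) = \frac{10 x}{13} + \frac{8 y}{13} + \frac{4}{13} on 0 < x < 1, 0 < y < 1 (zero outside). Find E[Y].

E[Y] = ∫_0^1 ∫_0^1 y × f(x,y) dx dy
= \frac{43}{78}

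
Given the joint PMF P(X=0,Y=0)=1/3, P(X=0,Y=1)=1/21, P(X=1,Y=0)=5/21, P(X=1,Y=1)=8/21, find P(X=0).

P(X=0) = P(X=0,Y=0) + P(X=0,Y=1)
= 1/3 + 1/21
= 8/21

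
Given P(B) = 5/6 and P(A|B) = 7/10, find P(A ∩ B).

By definition, P(A|B) = P(A ∩ B) / P(B)
So P(A ∩ B) = P(A|B) × P(B)
= 7/10 × 5/6
= 7/12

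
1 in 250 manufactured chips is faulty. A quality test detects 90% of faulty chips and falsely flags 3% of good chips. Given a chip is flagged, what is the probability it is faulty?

Let D = the rare event, + = positive/flagged.
P(D) = 1/250
P(+|D) = 90/100 = 9/10
P(+|D') = 3/100
P(+) = P(+|D)P(D) + P(+|D')P(D')
     = \frac{9}{10} × \frac{1}{250} + \frac{3}{100} × \frac{249}{250}
     = \frac{837}{25000}
P(D|+) = P(+|D)P(D)/P(+) = \frac{10}{93}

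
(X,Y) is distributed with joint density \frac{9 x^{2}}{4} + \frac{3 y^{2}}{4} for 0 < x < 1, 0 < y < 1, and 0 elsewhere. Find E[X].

E[X] = ∫_0^1 ∫_0^1 x × f(x,y) dy dx
= ∫_0^1 ∫_0^1 x × (\frac{9 x^{2}}{4} + \frac{3 y^{2}}{4}) dy dx
= \frac{11}{16}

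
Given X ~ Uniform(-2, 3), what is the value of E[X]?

For X ~ Uniform(-2, 3), the expected value is:
E[X] = \frac{1}{2}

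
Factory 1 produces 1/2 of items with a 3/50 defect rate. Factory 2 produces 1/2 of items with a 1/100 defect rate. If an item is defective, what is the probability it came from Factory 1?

Using Bayes' theorem:
P(F1) = 1/2, P(D|F1) = 3/50
P(F2) = 1/2, P(D|F2) = 1/100
P(D) = P(D|F1)P(F1) + P(D|F2)P(F2)
     = \frac{7}{200}
P(F1|D) = P(D|F1)P(F1) / P(D)
= \frac{6}{7}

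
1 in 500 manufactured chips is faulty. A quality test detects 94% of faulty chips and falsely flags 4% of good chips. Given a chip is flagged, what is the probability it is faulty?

Let D = the rare event, + = positive/flagged.
P(D) = 1/500
P(+|D) = 94/100 = 47/50
P(+|D') = 4/100 = 1/25
P(+) = P(+|D)P(D) + P(+|D')P(D')
     = \frac{47}{50} × \frac{1}{500} + \frac{1}{25} × \frac{499}{500}
     = \frac{209}{5000}
P(D|+) = P(+|D)P(D)/P(+) = \frac{47}{1045}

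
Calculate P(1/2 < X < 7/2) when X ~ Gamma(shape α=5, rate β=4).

P(1/2 < X < 7/2) = ∫_{1/2}^{7/2} f(x) dx
where f(x) = \frac{128 x^{4} e^{- 4 x}}{3}
= \frac{-2171 + 7 e^{12}}{e^{14}}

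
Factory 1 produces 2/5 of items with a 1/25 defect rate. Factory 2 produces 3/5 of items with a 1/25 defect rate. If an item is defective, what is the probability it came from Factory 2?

Using Bayes' theorem:
P(F1) = 2/5, P(D|F1) = 1/25
P(F2) = 3/5, P(D|F2) = 1/25
P(D) = P(D|F1)P(F1) + P(D|F2)P(F2)
     = \frac{1}{25}
P(F2|D) = P(D|F2)P(F2) / P(D)
= \frac{3}{5}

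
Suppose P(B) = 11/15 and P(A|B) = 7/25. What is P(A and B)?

By definition, P(A|B) = P(A ∩ B) / P(B)
So P(A ∩ B) = P(A|B) × P(B)
= 7/25 × 11/15
= 77/375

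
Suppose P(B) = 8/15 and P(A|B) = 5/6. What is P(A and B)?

By definition, P(A|B) = P(A ∩ B) / P(B)
So P(A ∩ B) = P(A|B) × P(B)
= 5/6 × 8/15
= 4/9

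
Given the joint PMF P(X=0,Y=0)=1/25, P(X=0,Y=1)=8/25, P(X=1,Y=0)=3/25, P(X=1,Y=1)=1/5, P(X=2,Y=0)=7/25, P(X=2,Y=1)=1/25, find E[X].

First find marginal of X:
P(X=0) = 9/25
P(X=1) = 8/25
P(X=2) = 8/25
E[X] = 0 × 9/25 + 1 × 8/25 + 2 × 8/25 = 24/25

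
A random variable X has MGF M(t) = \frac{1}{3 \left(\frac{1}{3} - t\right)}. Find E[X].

To find E[X], compute M^(1)(0):
M^(1)(t) = \frac{1}{3 \left(\frac{1}{3} - t\right)^{2}}
M^(1)(0) = 3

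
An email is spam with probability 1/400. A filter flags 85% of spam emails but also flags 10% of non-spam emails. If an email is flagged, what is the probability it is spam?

Let D = the rare event, + = positive/flagged.
P(D) = 1/400
P(+|D) = 85/100 = 17/20
P(+|D') = 10/100 = 1/10
P(+) = P(+|D)P(D) + P(+|D')P(D')
     = \frac{17}{20} × \frac{1}{400} + \frac{1}{10} × \frac{399}{400}
     = \frac{163}{1600}
P(D|+) = P(+|D)P(D)/P(+) = \frac{17}{815}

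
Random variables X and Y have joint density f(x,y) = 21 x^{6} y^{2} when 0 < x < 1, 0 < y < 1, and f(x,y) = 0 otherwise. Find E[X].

E[X] = ∫_0^1 ∫_0^1 x × f(x,y) dy dx
= ∫_0^1 ∫_0^1 x × (21 x^{6} y^{2}) dy dx
= \frac{7}{8}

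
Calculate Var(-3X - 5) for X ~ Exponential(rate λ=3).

For X ~ Exponential(rate λ=3):
Var(X) = \frac{1}{9}
Var(-3X - 5) = (-3)² × Var(X) = 9 × \frac{1}{9} = 1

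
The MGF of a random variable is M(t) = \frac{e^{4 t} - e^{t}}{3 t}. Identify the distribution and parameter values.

The MGF M(t) = \frac{e^{4 t} - e^{t}}{3 t} is the standard form for the Uniform distribution.
Comparing with the known MGF formula identifies: Uniform(1, 4)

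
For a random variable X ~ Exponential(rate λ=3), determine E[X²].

Using the identity E[X²] = Var(X) + (E[X])²:
E[X] = \frac{1}{3}
Var(X) = \frac{1}{9}
E[X²] = \frac{1}{9} + (\frac{1}{3})²
= \frac{2}{9}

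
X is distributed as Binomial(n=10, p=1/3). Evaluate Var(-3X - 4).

For X ~ Binomial(n=10, p=1/3):
Var(X) = \frac{20}{9}
Var(-3X - 4) = (-3)² × Var(X) = 9 × \frac{20}{9} = 20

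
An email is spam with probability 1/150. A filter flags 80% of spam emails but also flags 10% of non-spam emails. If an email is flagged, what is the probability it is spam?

Let D = the rare event, + = positive/flagged.
P(D) = 1/150
P(+|D) = 80/100 = 4/5
P(+|D') = 10/100 = 1/10
P(+) = P(+|D)P(D) + P(+|D')P(D')
     = \frac{4}{5} × \frac{1}{150} + \frac{1}{10} × \frac{149}{150}
     = \frac{157}{1500}
P(D|+) = P(+|D)P(D)/P(+) = \frac{8}{157}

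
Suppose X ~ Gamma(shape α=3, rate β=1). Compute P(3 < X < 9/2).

P(3 < X < 9/2) = ∫_{3}^{9/2} f(x) dx
where f(x) = \frac{x^{2} e^{- x}}{2}
= - \frac{125}{8 e^{\frac{9}{2}}} + \frac{17}{2 e^{3}}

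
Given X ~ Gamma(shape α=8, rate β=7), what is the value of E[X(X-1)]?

E[X(X-1)] = E[X² - X] = E[X²] - E[X]
E[X] = \frac{8}{7}
E[X²] = Var(X) + (E[X])² = \frac{8}{49} + (\frac{8}{7})² = \frac{72}{49}
E[X(X-1)] = \frac{72}{49} - \frac{8}{7} = \frac{16}{49}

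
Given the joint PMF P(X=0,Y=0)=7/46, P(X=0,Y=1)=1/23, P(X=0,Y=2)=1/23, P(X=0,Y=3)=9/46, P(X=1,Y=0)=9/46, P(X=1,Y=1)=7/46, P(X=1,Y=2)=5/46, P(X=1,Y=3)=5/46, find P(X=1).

P(X=1) = P(X=1,Y=0) + P(X=1,Y=1) + P(X=1,Y=2) + P(X=1,Y=3)
= 9/46 + 7/46 + 5/46 + 5/46
= 13/23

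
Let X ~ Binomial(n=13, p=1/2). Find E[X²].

Using the identity E[X²] = Var(X) + (E[X])²:
E[X] = \frac{13}{2}
Var(X) = \frac{13}{4}
E[X²] = \frac{13}{4} + (\frac{13}{2})²
= \frac{91}{2}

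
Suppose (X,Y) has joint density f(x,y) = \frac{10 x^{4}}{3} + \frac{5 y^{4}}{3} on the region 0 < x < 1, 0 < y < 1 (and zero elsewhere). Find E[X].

E[X] = ∫_0^1 ∫_0^1 x × f(x,y) dy dx
= ∫_0^1 ∫_0^1 x × (\frac{10 x^{4}}{3} + \frac{5 y^{4}}{3}) dy dx
= \frac{13}{18}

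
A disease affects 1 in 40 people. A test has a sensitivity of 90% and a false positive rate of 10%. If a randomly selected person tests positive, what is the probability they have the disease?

Let D = the rare event, + = positive/flagged.
P(D) = 1/40
P(+|D) = 90/100 = 9/10
P(+|D') = 10/100 = 1/10
P(+) = P(+|D)P(D) + P(+|D')P(D')
     = \frac{9}{10} × \frac{1}{40} + \frac{1}{10} × \frac{39}{40}
     = \frac{3}{25}
P(D|+) = P(+|D)P(D)/P(+) = \frac{3}{16}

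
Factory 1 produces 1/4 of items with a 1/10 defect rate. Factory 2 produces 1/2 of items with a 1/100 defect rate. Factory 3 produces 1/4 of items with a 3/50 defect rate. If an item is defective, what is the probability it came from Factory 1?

Using Bayes' theorem:
P(F1) = 1/4, P(D|F1) = 1/10
P(F2) = 1/2, P(D|F2) = 1/100
P(F3) = 1/4, P(D|F3) = 3/50
P(D) = P(D|F1)P(F1) + P(D|F2)P(F2) + P(D|F3)P(F3)
     = \frac{9}{200}
P(F1|D) = P(D|F1)P(F1) / P(D)
= \frac{5}{9}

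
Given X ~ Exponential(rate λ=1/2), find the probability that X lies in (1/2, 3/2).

P(1/2 < X < 3/2) = ∫_{1/2}^{3/2} f(x) dx
where f(x) = \frac{e^{- \frac{x}{2}}}{2}
= - \frac{1 - e^{\frac{1}{2}}}{e^{\frac{3}{4}}}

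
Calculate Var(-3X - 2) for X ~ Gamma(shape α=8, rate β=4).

For X ~ Gamma(shape α=8, rate β=4):
Var(X) = \frac{1}{2}
Var(-3X - 2) = (-3)² × Var(X) = 9 × \frac{1}{2} = \frac{9}{2}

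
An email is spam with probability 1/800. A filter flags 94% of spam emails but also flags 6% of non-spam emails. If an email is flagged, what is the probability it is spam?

Let D = the rare event, + = positive/flagged.
P(D) = 1/800
P(+|D) = 94/100 = 47/50
P(+|D') = 6/100 = 3/50
P(+) = P(+|D)P(D) + P(+|D')P(D')
     = \frac{47}{50} × \frac{1}{800} + \frac{3}{50} × \frac{799}{800}
     = \frac{611}{10000}
P(D|+) = P(+|D)P(D)/P(+) = \frac{1}{52}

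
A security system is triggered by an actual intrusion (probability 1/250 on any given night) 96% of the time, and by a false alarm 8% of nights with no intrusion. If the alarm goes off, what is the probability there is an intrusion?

Let D = the rare event, + = positive/flagged.
P(D) = 1/250
P(+|D) = 96/100 = 24/25
P(+|D') = 8/100 = 2/25
P(+) = P(+|D)P(D) + P(+|D')P(D')
     = \frac{24}{25} × \frac{1}{250} + \frac{2}{25} × \frac{249}{250}
     = \frac{261}{3125}
P(D|+) = P(+|D)P(D)/P(+) = \frac{4}{87}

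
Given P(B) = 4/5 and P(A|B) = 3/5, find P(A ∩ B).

By definition, P(A|B) = P(A ∩ B) / P(B)
So P(A ∩ B) = P(A|B) × P(B)
= 3/5 × 4/5
= 12/25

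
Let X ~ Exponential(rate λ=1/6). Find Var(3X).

For X ~ Exponential(rate λ=1/6):
Var(X) = 36
Var(3X) = (3)² × Var(X) = 9 × 36 = 324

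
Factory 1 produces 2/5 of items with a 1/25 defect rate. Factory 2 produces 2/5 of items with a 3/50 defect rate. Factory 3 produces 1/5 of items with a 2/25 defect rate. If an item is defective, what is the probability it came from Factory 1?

Using Bayes' theorem:
P(F1) = 2/5, P(D|F1) = 1/25
P(F2) = 2/5, P(D|F2) = 3/50
P(F3) = 1/5, P(D|F3) = 2/25
P(D) = P(D|F1)P(F1) + P(D|F2)P(F2) + P(D|F3)P(F3)
     = \frac{7}{125}
P(F1|D) = P(D|F1)P(F1) / P(D)
= \frac{2}{7}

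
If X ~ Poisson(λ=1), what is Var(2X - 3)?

For X ~ Poisson(λ=1):
Var(X) = 1
Var(2X - 3) = (2)² × Var(X) = 4 × 1 = 4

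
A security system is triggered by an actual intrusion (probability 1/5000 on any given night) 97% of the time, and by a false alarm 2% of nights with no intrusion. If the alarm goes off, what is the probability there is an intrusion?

Let D = the rare event, + = positive/flagged.
P(D) = 1/5000
P(+|D) = 97/100
P(+|D') = 2/100 = 1/50
P(+) = P(+|D)P(D) + P(+|D')P(D')
     = \frac{97}{100} × \frac{1}{5000} + \frac{1}{50} × \frac{4999}{5000}
     = \frac{2019}{100000}
P(D|+) = P(+|D)P(D)/P(+) = \frac{97}{10095}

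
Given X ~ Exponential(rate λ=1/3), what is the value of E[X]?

For X ~ Exponential(rate λ=1/3), the expected value is:
E[X] = 3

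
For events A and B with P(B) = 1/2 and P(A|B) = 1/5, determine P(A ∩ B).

By definition, P(A|B) = P(A ∩ B) / P(B)
So P(A ∩ B) = P(A|B) × P(B)
= 1/5 × 1/2
= 1/10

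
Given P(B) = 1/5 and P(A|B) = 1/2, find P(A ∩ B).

By definition, P(A|B) = P(A ∩ B) / P(B)
So P(A ∩ B) = P(A|B) × P(B)
= 1/2 × 1/5
= 1/10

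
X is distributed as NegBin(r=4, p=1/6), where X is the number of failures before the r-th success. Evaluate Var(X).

For X ~ NegBin(r=4, p=1/6), where X is the number of failures before the r-th success:
Var(X) = 120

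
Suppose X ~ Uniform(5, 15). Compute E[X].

For X ~ Uniform(5, 15), the expected value is:
E[X] = 10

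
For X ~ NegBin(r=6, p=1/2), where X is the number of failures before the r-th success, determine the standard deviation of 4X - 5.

For X ~ NegBin(r=6, p=1/2), where X is the number of failures before the r-th success:
Var(X) = 12
SD(X) = √(Var(X)) = √(12) = 2 \sqrt{3}
SD(4X - 5) = |4| × SD(X) = 4 × 2 \sqrt{3} = 8 \sqrt{3}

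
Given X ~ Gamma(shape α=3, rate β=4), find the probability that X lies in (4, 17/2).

P(4 < X < 17/2) = ∫_{4}^{17/2} f(x) dx
where f(x) = 32 x^{2} e^{- 4 x}
= \frac{-613 + 145 e^{18}}{e^{34}}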